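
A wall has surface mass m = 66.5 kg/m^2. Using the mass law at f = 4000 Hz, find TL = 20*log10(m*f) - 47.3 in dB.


m * f = 66.5 * 4000 = 266000
20*log10(266000) = 108.498 dB
TL = 108.498 - 47.3 = 61.198 dB


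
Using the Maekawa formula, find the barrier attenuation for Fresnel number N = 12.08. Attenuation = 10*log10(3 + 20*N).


3 + 20*N = 3 + 20*12.08 = 244.6
Att = 10*log10(244.6) = 23.885 dB


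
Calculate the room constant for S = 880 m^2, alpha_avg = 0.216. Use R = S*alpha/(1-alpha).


R = 880 * 0.216 / (1 - 0.216) = 242.45 m^2


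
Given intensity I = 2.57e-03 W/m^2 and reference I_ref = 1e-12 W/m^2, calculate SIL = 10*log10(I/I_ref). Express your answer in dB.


I / I_ref = 2.57e-03 / 1e-12 = 2.57e+09
SIL = 10 * log10(2.57e+09) = 94.099 dB


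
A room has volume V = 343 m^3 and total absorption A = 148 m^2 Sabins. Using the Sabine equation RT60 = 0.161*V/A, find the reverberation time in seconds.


RT60 = 0.161 * 343 / 148 = 0.37313 s


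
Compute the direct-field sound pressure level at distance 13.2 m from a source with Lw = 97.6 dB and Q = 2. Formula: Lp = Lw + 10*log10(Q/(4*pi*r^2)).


4*pi*r^2 = 4*pi*13.2^2 = 2189.56 m^2
Q / (4*pi*r^2) = 2 / 2189.56 = 0.000913426
Lp = 97.6 + 10*log10(0.000913426) = 67.207 dB


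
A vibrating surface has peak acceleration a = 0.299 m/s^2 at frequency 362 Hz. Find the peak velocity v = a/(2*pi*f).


omega = 2*pi*f = 2*pi*362 = 2274.51 rad/s
v = a / omega = 0.299 / 2274.51 = 0.00013146 m/s


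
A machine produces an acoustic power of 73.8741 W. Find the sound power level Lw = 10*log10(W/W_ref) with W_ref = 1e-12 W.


W / W_ref = 73.8741 / 1e-12 = 7.38741e+13
Lw = 10 * log10(7.38741e+13) = 138.68 dB


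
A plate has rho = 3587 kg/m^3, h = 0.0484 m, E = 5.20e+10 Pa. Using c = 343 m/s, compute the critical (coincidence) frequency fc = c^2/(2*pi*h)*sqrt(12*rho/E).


12*rho/E = 12*3587/5.20e+10 = 8.27769e-07
sqrt(12*rho/E) = sqrt(8.27769e-07) = 0.000909818
c^2/(2*pi*h) = 343^2/(2*pi*0.0484) = 386868
fc = 386868 * 0.000909818 = 351.98 Hz


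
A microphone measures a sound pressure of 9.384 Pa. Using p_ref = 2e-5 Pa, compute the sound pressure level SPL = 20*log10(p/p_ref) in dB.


p / p_ref = 9.384 / 2e-5 = 469200
SPL = 20 * log10(469200) = 113.43 dB


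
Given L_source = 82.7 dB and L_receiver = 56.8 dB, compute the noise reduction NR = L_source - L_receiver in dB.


NR = L_source - L_receiver (difference between source and receiving room levels)
NR = 82.7 - 56.8 = 25.9 dB


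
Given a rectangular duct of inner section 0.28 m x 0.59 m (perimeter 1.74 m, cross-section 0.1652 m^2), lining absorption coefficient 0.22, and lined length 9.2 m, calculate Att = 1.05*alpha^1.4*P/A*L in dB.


alpha^1.4 = 0.22^1.4 = 0.120058
Attenuation rate = 1.05 * alpha^1.4 * P / A
= 1.05 * 0.120058 * 1.74 / 0.1652 = 1.32776 dB/m
Total Att = 1.32776 * 9.2 = 12.215 dB


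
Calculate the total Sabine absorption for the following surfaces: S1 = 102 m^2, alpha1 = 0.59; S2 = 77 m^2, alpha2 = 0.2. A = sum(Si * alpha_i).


102 * 0.59 = 60.18
77 * 0.2 = 15.4
A_total = 60.18 + 15.4 = 75.58 m^2


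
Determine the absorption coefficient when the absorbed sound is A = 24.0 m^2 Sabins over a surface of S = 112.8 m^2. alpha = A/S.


Absorption coefficient = absorbed power / incident power
alpha = A / S = 24.0 / 112.8 = 0.21277


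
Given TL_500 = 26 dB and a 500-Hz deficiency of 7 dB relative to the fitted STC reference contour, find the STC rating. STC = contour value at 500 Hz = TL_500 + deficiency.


By ASTM E413, STC = value of the fitted reference contour at 500 Hz.
Contour value at 500 Hz = TL_500 + deficiency = 26 + 7 = 33
STC = 33


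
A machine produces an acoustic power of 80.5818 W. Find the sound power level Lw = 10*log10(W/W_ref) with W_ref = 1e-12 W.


W / W_ref = 80.5818 / 1e-12 = 8.05818e+13
Lw = 10 * log10(8.05818e+13) = 139.06 dB


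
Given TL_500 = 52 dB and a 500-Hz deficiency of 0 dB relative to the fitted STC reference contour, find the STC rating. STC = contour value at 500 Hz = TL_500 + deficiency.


By ASTM E413, STC = value of the fitted reference contour at 500 Hz.
Contour value at 500 Hz = TL_500 + deficiency = 52 + 0 = 52
STC = 52


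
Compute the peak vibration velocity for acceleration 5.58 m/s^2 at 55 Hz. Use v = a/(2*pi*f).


omega = 2*pi*f = 2*pi*55 = 345.575 rad/s
v = a / omega = 5.58 / 345.575 = 0.016147 m/s


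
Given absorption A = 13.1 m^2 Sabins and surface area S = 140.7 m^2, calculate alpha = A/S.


Absorption coefficient = absorbed power / incident power
alpha = A / S = 13.1 / 140.7 = 0.093106


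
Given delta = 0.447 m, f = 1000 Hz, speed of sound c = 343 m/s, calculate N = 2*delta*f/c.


N = 2*delta*f/c = 2*delta/lambda, where lambda = c/f
lambda = 343 / 1000 = 0.343 m
N = 2 * 0.447 / 0.343 = 2.6064


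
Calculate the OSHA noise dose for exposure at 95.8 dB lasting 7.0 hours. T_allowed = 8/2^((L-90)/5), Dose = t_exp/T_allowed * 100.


T_allowed = 8 / 2^((95.8 - 90)/5) = 3.5801 hr
Dose = 7.0 / 3.5801 * 100 = 195.53 %


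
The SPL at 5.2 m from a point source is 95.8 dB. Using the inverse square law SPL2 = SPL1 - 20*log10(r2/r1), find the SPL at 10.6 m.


r2/r1 = 10.6/5.2 = 2.03846
Correction = 20*log10(2.03846) = 6.18604 dB
SPL2 = 95.8 - 6.18604 = 89.614 dB


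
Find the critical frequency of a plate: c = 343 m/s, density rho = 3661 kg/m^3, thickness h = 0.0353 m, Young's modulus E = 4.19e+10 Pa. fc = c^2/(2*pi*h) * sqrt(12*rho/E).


12*rho/E = 12*3661/4.19e+10 = 1.0485e-06
sqrt(12*rho/E) = sqrt(1.0485e-06) = 0.00102396
c^2/(2*pi*h) = 343^2/(2*pi*0.0353) = 530437
fc = 530437 * 0.00102396 = 543.15 Hz


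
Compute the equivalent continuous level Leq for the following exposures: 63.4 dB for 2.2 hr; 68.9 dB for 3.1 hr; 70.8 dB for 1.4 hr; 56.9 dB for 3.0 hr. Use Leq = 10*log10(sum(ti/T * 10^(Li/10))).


T_total = 2.2 + 3.1 + 1.4 + 3.0 = 9.7 hr
(2.2/9.7) * 10^(63.4/10) = 496193
(3.1/9.7) * 10^(68.9/10) = 2.48079e+06
(1.4/9.7) * 10^(70.8/10) = 1.73523e+06
(3.0/9.7) * 10^(56.9/10) = 151478
Sum = 496193 + 2.48079e+06 + 1.73523e+06 + 151478 = 4.86369e+06
Leq = 10*log10(4.86369e+06) = 66.87 dB


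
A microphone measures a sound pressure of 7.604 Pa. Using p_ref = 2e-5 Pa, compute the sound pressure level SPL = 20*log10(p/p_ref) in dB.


p / p_ref = 7.604 / 2e-5 = 380200
SPL = 20 * log10(380200) = 111.6 dB


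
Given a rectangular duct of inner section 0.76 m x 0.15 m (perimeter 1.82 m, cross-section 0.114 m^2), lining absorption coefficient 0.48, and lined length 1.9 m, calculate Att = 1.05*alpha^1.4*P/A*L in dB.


alpha^1.4 = 0.48^1.4 = 0.35788
Attenuation rate = 1.05 * alpha^1.4 * P / A
= 1.05 * 0.35788 * 1.82 / 0.114 = 5.9992 dB/m
Total Att = 5.9992 * 1.9 = 11.398 dB


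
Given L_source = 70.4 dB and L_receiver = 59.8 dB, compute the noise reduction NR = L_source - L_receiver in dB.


NR = L_source - L_receiver (difference between source and receiving room levels)
NR = 70.4 - 59.8 = 10.6 dB


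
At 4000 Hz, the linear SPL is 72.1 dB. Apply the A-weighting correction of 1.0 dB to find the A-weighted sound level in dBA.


A-weighting table: 4000 Hz -> 1.0 dB correction
SPL_A = SPL + correction = 72.1 + (1.0) = 73.1 dBA


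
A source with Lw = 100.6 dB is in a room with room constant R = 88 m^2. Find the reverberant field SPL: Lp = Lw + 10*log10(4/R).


4/R = 4/88 = 0.0454545
Lp = 100.6 + 10*log10(0.0454545) = 87.176 dB


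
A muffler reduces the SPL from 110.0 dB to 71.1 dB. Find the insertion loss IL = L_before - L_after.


Insertion loss = SPL without muffler - SPL with muffler
IL = 110.0 - 71.1 = 38.9 dB


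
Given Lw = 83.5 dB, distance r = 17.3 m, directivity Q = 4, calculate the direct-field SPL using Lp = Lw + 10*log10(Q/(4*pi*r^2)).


4*pi*r^2 = 4*pi*17.3^2 = 3760.99 m^2
Q / (4*pi*r^2) = 4 / 3760.99 = 0.00106355
Lp = 83.5 + 10*log10(0.00106355) = 53.768 dB


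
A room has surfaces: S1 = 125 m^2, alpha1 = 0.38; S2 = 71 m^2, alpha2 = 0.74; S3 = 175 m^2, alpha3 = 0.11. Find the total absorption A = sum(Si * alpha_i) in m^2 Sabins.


125 * 0.38 = 47.5
71 * 0.74 = 52.54
175 * 0.11 = 19.25
A_total = 47.5 + 52.54 + 19.25 = 119.29 m^2


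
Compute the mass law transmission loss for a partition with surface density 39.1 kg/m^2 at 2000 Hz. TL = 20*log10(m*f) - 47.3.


m * f = 39.1 * 2000 = 78200
20*log10(78200) = 97.8641 dB
TL = 97.8641 - 47.3 = 50.564 dB


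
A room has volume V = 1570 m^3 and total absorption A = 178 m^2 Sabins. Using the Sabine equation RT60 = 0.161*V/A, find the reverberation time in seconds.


RT60 = 0.161 * 1570 / 178 = 1.4201 s


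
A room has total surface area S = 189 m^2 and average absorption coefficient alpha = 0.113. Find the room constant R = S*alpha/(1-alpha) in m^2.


R = 189 * 0.113 / (1 - 0.113) = 24.078 m^2


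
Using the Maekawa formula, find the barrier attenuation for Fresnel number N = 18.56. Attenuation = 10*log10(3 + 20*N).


3 + 20*N = 3 + 20*18.56 = 374.2
Att = 10*log10(374.2) = 25.731 dB


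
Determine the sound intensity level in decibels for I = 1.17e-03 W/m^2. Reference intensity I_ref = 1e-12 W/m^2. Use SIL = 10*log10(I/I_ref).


I / I_ref = 1.17e-03 / 1e-12 = 1.17e+09
SIL = 10 * log10(1.17e+09) = 90.682 dB


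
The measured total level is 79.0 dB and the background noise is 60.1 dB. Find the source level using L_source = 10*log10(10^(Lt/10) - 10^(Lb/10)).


10^(79.0/10) = 7.94328e+07
10^(60.1/10) = 1.02329e+06
Difference = 7.94328e+07 - 1.02329e+06 = 7.84095e+07
L_source = 10*log10(7.84095e+07) = 78.944 dB


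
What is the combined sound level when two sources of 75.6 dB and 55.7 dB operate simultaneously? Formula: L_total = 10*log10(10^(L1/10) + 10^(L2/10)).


10^(75.6/10) = 3.63078e+07
10^(55.7/10) = 371535
Sum = 3.63078e+07 + 371535 = 3.66793e+07
L_total = 10*log10(3.66793e+07) = 75.644 dB


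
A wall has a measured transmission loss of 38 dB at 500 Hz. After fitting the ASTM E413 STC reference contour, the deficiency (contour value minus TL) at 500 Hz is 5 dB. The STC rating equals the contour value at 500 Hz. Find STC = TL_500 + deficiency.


By ASTM E413, STC = value of the fitted reference contour at 500 Hz.
Contour value at 500 Hz = TL_500 + deficiency = 38 + 5 = 43
STC = 43


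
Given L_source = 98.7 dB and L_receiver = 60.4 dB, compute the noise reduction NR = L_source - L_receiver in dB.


NR = L_source - L_receiver (difference between source and receiving room levels)
NR = 98.7 - 60.4 = 38.3 dB


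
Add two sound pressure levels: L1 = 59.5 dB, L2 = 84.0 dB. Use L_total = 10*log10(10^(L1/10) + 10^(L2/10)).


10^(59.5/10) = 891251
10^(84.0/10) = 2.51189e+08
Sum = 891251 + 2.51189e+08 = 2.5208e+08
L_total = 10*log10(2.5208e+08) = 84.015 dB


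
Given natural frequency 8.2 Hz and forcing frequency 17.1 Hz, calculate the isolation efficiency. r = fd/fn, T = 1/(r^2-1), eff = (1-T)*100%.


r = 17.1 / 8.2 = 2.08537
r^2 - 1 = 2.08537^2 - 1 = 3.34877
T = 1/3.34877 = 0.298617
Efficiency = (1 - 0.298617)*100 = 70.138 %


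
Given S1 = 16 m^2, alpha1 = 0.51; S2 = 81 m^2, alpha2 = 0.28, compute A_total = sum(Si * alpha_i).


16 * 0.51 = 8.16
81 * 0.28 = 22.68
A_total = 8.16 + 22.68 = 30.84 m^2


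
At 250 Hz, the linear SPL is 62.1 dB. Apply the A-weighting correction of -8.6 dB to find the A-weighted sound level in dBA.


A-weighting table: 250 Hz -> -8.6 dB correction
SPL_A = SPL + correction = 62.1 + (-8.6) = 53.5 dBA


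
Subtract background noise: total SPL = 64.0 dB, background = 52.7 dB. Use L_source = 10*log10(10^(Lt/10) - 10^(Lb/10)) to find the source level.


10^(64.0/10) = 2.51189e+06
10^(52.7/10) = 186209
Difference = 2.51189e+06 - 186209 = 2.32568e+06
L_source = 10*log10(2.32568e+06) = 63.665 dB


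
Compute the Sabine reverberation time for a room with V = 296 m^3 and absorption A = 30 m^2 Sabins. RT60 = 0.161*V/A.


RT60 = 0.161 * 296 / 30 = 1.5885 s


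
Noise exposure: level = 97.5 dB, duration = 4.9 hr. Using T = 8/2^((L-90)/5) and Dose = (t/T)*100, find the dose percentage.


T_allowed = 8 / 2^((97.5 - 90)/5) = 2.82843 hr
Dose = 4.9 / 2.82843 * 100 = 173.24 %


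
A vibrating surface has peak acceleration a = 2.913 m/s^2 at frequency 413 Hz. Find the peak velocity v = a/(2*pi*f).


omega = 2*pi*f = 2*pi*413 = 2594.96 rad/s
v = a / omega = 2.913 / 2594.96 = 0.0011226 m/s


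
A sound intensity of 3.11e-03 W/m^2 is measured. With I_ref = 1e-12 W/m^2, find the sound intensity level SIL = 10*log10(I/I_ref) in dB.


I / I_ref = 3.11e-03 / 1e-12 = 3.11e+09
SIL = 10 * log10(3.11e+09) = 94.928 dB


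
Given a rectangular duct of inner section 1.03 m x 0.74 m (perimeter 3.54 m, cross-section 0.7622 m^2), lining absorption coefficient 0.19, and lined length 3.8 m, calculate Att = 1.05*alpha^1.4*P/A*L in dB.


alpha^1.4 = 0.19^1.4 = 0.0977811
Attenuation rate = 1.05 * alpha^1.4 * P / A
= 1.05 * 0.0977811 * 3.54 / 0.7622 = 0.476846 dB/m
Total Att = 0.476846 * 3.8 = 1.812 dB


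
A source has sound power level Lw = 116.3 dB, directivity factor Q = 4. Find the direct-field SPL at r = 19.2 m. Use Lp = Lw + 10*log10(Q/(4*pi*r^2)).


4*pi*r^2 = 4*pi*19.2^2 = 4632.47 m^2
Q / (4*pi*r^2) = 4 / 4632.47 = 0.00086347
Lp = 116.3 + 10*log10(0.00086347) = 85.662 dB


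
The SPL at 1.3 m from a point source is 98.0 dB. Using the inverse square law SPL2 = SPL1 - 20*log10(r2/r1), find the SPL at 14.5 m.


r2/r1 = 14.5/1.3 = 11.1538
Correction = 20*log10(11.1538) = 20.9485 dB
SPL2 = 98.0 - 20.9485 = 77.052 dB


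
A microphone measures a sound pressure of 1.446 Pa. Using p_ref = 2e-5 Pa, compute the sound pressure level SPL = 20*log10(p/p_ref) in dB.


p / p_ref = 1.446 / 2e-5 = 72300
SPL = 20 * log10(72300) = 97.183 dB


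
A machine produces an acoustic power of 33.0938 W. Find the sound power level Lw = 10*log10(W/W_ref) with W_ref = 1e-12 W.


W / W_ref = 33.0938 / 1e-12 = 3.30938e+13
Lw = 10 * log10(3.30938e+13) = 135.2 dB


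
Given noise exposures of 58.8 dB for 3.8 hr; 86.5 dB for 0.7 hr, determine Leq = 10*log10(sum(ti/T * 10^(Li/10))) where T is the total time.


T_total = 3.8 + 0.7 = 4.5 hr
(3.8/4.5) * 10^(58.8/10) = 640577
(0.7/4.5) * 10^(86.5/10) = 6.94841e+07
Sum = 640577 + 6.94841e+07 = 7.01247e+07
Leq = 10*log10(7.01247e+07) = 78.459 dB


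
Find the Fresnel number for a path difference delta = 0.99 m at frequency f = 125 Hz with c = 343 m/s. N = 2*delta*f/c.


N = 2*delta*f/c = 2*delta/lambda, where lambda = c/f
lambda = 343 / 125 = 2.744 m
N = 2 * 0.99 / 2.744 = 0.72157


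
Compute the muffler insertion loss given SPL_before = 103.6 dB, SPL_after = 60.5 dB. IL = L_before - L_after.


Insertion loss = SPL without muffler - SPL with muffler
IL = 103.6 - 60.5 = 43.1 dB


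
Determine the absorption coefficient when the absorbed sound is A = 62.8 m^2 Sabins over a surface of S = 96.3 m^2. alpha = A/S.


Absorption coefficient = absorbed power / incident power
alpha = A / S = 62.8 / 96.3 = 0.65213


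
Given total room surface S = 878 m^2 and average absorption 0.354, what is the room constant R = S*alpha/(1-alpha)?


R = 878 * 0.354 / (1 - 0.354) = 481.13 m^2


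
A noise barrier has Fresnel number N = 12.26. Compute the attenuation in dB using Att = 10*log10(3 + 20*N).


3 + 20*N = 3 + 20*12.26 = 248.2
Att = 10*log10(248.2) = 23.948 dB


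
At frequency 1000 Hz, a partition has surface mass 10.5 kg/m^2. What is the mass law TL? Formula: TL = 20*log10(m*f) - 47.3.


m * f = 10.5 * 1000 = 10500
20*log10(10500) = 80.4238 dB
TL = 80.4238 - 47.3 = 33.124 dB


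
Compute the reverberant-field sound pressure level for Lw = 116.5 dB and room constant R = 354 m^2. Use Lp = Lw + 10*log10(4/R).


4/R = 4/354 = 0.0112994
Lp = 116.5 + 10*log10(0.0112994) = 97.031 dB


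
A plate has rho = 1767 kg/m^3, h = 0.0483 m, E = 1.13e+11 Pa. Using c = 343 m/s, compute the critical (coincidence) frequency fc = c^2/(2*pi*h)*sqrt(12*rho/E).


12*rho/E = 12*1767/1.13e+11 = 1.87646e-07
sqrt(12*rho/E) = sqrt(1.87646e-07) = 0.000433181
c^2/(2*pi*h) = 343^2/(2*pi*0.0483) = 387669
fc = 387669 * 0.000433181 = 167.93 Hz


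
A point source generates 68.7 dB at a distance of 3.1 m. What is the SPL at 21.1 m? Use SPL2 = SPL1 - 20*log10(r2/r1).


r2/r1 = 21.1/3.1 = 6.80645
Correction = 20*log10(6.80645) = 16.6584 dB
SPL2 = 68.7 - 16.6584 = 52.042 dB


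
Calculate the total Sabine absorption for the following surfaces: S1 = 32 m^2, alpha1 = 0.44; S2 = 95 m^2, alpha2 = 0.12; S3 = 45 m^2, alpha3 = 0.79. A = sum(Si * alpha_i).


32 * 0.44 = 14.08
95 * 0.12 = 11.4
45 * 0.79 = 35.55
A_total = 14.08 + 11.4 + 35.55 = 61.03 m^2


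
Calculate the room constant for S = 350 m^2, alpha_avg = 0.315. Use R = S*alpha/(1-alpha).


R = 350 * 0.315 / (1 - 0.315) = 160.95 m^2


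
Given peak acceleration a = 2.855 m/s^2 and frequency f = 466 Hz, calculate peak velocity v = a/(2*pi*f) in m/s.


omega = 2*pi*f = 2*pi*466 = 2927.96 rad/s
v = a / omega = 2.855 / 2927.96 = 0.00097508 m/s


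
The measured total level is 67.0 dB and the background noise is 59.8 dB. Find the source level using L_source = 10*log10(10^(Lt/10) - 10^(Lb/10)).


10^(67.0/10) = 5.01187e+06
10^(59.8/10) = 954993
Difference = 5.01187e+06 - 954993 = 4.05688e+06
L_source = 10*log10(4.05688e+06) = 66.082 dB


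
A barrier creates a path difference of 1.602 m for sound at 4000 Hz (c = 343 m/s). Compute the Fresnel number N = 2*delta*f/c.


N = 2*delta*f/c = 2*delta/lambda, where lambda = c/f
lambda = 343 / 4000 = 0.08575 m
N = 2 * 1.602 / 0.08575 = 37.364


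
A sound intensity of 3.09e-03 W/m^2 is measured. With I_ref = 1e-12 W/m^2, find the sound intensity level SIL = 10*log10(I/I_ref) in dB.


I / I_ref = 3.09e-03 / 1e-12 = 3.09e+09
SIL = 10 * log10(3.09e+09) = 94.9 dB


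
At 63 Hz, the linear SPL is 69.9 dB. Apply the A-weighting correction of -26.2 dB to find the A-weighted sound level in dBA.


A-weighting table: 63 Hz -> -26.2 dB correction
SPL_A = SPL + correction = 69.9 + (-26.2) = 43.7 dBA


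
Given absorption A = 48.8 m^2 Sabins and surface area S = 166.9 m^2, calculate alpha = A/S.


Absorption coefficient = absorbed power / incident power
alpha = A / S = 48.8 / 166.9 = 0.29239


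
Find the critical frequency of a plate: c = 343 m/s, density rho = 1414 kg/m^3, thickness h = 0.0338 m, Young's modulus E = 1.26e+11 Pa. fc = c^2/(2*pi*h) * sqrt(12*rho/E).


12*rho/E = 12*1414/1.26e+11 = 1.34667e-07
sqrt(12*rho/E) = sqrt(1.34667e-07) = 0.00036697
c^2/(2*pi*h) = 343^2/(2*pi*0.0338) = 553977
fc = 553977 * 0.00036697 = 203.29 Hz


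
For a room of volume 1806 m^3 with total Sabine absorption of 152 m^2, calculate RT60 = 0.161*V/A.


RT60 = 0.161 * 1806 / 152 = 1.9129 s


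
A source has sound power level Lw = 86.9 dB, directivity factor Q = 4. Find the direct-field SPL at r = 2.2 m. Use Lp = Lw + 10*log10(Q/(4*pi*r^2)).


4*pi*r^2 = 4*pi*2.2^2 = 60.8212 m^2
Q / (4*pi*r^2) = 4 / 60.8212 = 0.0657665
Lp = 86.9 + 10*log10(0.0657665) = 75.08 dB


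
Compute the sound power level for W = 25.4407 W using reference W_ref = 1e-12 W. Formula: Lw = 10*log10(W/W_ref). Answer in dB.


W / W_ref = 25.4407 / 1e-12 = 2.54407e+13
Lw = 10 * log10(2.54407e+13) = 134.06 dB


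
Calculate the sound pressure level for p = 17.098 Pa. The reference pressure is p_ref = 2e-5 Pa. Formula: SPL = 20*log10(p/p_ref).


p / p_ref = 17.098 / 2e-5 = 854900
SPL = 20 * log10(854900) = 118.64 dB


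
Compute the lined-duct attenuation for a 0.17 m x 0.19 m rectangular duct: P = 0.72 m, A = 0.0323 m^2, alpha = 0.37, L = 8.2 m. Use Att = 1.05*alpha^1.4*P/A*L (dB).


alpha^1.4 = 0.37^1.4 = 0.248589
Attenuation rate = 1.05 * alpha^1.4 * P / A
= 1.05 * 0.248589 * 0.72 / 0.0323 = 5.81837 dB/m
Total Att = 5.81837 * 8.2 = 47.711 dB


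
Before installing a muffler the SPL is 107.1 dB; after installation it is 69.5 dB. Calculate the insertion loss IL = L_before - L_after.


Insertion loss = SPL without muffler - SPL with muffler
IL = 107.1 - 69.5 = 37.6 dB


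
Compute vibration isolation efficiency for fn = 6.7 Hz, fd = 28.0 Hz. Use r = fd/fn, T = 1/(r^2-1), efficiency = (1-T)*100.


r = 28.0 / 6.7 = 4.1791
r^2 - 1 = 4.1791^2 - 1 = 16.4649
T = 1/16.4649 = 0.0607353
Efficiency = (1 - 0.0607353)*100 = 93.926 %


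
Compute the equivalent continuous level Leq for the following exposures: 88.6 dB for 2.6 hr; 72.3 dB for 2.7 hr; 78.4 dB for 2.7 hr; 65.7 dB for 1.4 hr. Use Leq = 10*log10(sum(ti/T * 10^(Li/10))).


T_total = 2.6 + 2.7 + 2.7 + 1.4 = 9.4 hr
(2.6/9.4) * 10^(88.6/10) = 2.00376e+08
(2.7/9.4) * 10^(72.3/10) = 4.87793e+06
(2.7/9.4) * 10^(78.4/10) = 1.98717e+07
(1.4/9.4) * 10^(65.7/10) = 553350
Sum = 2.00376e+08 + 4.87793e+06 + 1.98717e+07 + 553350 = 2.25679e+08
Leq = 10*log10(2.25679e+08) = 83.535 dB


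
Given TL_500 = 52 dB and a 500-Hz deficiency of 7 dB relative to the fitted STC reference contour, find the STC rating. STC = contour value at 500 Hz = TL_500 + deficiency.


By ASTM E413, STC = value of the fitted reference contour at 500 Hz.
Contour value at 500 Hz = TL_500 + deficiency = 52 + 7 = 59
STC = 59


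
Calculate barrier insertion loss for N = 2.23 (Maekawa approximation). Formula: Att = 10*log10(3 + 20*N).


3 + 20*N = 3 + 20*2.23 = 47.6
Att = 10*log10(47.6) = 16.776 dB


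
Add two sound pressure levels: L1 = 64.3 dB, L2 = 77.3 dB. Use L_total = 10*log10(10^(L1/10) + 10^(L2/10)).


10^(64.3/10) = 2.69153e+06
10^(77.3/10) = 5.37032e+07
Sum = 2.69153e+06 + 5.37032e+07 = 5.63947e+07
L_total = 10*log10(5.63947e+07) = 77.512 dB


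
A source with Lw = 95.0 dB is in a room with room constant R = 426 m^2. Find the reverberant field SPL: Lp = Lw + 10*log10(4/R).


4/R = 4/426 = 0.00938967
Lp = 95.0 + 10*log10(0.00938967) = 74.727 dB


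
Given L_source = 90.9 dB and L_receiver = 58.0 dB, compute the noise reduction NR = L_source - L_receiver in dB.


NR = L_source - L_receiver (difference between source and receiving room levels)
NR = 90.9 - 58.0 = 32.9 dB


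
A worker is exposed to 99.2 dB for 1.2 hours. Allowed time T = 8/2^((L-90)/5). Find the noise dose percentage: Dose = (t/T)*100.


T_allowed = 8 / 2^((99.2 - 90)/5) = 2.23457 hr
Dose = 1.2 / 2.23457 * 100 = 53.702 %


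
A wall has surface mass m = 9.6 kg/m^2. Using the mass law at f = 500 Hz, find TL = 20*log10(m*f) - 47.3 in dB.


m * f = 9.6 * 500 = 4800
20*log10(4800) = 73.6248 dB
TL = 73.6248 - 47.3 = 26.325 dB


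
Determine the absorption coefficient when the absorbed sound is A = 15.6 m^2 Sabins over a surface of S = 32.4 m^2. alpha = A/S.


Absorption coefficient = absorbed power / incident power
alpha = A / S = 15.6 / 32.4 = 0.48148


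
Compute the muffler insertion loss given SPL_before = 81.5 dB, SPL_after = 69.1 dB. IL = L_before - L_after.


Insertion loss = SPL without muffler - SPL with muffler
IL = 81.5 - 69.1 = 12.4 dB


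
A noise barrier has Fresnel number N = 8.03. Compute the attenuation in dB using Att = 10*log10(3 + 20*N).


3 + 20*N = 3 + 20*8.03 = 163.6
Att = 10*log10(163.6) = 22.138 dB


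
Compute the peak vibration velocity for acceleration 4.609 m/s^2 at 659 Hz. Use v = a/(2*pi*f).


omega = 2*pi*f = 2*pi*659 = 4140.62 rad/s
v = a / omega = 4.609 / 4140.62 = 0.0011131 m/s


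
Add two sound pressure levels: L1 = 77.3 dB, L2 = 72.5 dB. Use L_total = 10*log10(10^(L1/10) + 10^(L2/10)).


10^(77.3/10) = 5.37032e+07
10^(72.5/10) = 1.77828e+07
Sum = 5.37032e+07 + 1.77828e+07 = 7.1486e+07
L_total = 10*log10(7.1486e+07) = 78.542 dB


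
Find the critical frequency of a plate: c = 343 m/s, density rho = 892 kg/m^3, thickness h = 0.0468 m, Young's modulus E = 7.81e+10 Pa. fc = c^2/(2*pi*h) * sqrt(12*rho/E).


12*rho/E = 12*892/7.81e+10 = 1.37055e-07
sqrt(12*rho/E) = sqrt(1.37055e-07) = 0.000370209
c^2/(2*pi*h) = 343^2/(2*pi*0.0468) = 400094
fc = 400094 * 0.000370209 = 148.12 Hz


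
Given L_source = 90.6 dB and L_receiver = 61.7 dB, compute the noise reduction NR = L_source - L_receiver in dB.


NR = L_source - L_receiver (difference between source and receiving room levels)
NR = 90.6 - 61.7 = 28.9 dB


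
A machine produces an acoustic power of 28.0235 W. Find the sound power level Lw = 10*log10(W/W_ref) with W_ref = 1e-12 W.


W / W_ref = 28.0235 / 1e-12 = 2.80235e+13
Lw = 10 * log10(2.80235e+13) = 134.48 dB


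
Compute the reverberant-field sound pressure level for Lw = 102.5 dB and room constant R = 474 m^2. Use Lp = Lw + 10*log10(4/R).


4/R = 4/474 = 0.00843882
Lp = 102.5 + 10*log10(0.00843882) = 81.763 dB


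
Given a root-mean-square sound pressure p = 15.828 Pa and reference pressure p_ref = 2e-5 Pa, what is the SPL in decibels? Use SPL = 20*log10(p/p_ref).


p / p_ref = 15.828 / 2e-5 = 791400
SPL = 20 * log10(791400) = 117.97 dB


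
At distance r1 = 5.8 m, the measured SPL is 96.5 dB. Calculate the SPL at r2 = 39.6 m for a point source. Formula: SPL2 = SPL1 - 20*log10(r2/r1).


r2/r1 = 39.6/5.8 = 6.82759
Correction = 20*log10(6.82759) = 16.6853 dB
SPL2 = 96.5 - 16.6853 = 79.815 dB


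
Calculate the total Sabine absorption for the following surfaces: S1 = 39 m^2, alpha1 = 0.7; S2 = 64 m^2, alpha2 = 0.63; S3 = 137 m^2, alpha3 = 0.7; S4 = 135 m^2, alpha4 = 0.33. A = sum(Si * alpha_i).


39 * 0.7 = 27.3
64 * 0.63 = 40.32
137 * 0.7 = 95.9
135 * 0.33 = 44.55
A_total = 27.3 + 40.32 + 95.9 + 44.55 = 208.07 m^2


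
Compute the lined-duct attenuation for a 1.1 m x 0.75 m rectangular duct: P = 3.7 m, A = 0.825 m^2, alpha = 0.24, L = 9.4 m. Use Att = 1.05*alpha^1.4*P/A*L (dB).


alpha^1.4 = 0.24^1.4 = 0.135611
Attenuation rate = 1.05 * alpha^1.4 * P / A
= 1.05 * 0.135611 * 3.7 / 0.825 = 0.638605 dB/m
Total Att = 0.638605 * 9.4 = 6.0029 dB


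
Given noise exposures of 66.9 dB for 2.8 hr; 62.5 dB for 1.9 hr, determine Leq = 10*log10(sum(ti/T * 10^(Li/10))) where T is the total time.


T_total = 2.8 + 1.9 = 4.7 hr
(2.8/4.7) * 10^(66.9/10) = 2.91783e+06
(1.9/4.7) * 10^(62.5/10) = 718879
Sum = 2.91783e+06 + 718879 = 3.63671e+06
Leq = 10*log10(3.63671e+06) = 65.607 dB


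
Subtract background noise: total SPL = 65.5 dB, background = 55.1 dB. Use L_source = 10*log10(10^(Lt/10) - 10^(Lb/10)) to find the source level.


10^(65.5/10) = 3.54813e+06
10^(55.1/10) = 323594
Difference = 3.54813e+06 - 323594 = 3.22454e+06
L_source = 10*log10(3.22454e+06) = 65.085 dB


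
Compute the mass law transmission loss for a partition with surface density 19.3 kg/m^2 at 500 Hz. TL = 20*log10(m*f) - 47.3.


m * f = 19.3 * 500 = 9650
20*log10(9650) = 79.6905 dB
TL = 79.6905 - 47.3 = 32.391 dB


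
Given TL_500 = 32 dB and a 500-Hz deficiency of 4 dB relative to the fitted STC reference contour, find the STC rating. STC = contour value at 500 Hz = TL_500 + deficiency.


By ASTM E413, STC = value of the fitted reference contour at 500 Hz.
Contour value at 500 Hz = TL_500 + deficiency = 32 + 4 = 36
STC = 36


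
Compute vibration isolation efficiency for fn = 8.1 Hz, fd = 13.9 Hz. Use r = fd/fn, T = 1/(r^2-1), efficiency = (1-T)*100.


r = 13.9 / 8.1 = 1.71605
r^2 - 1 = 1.71605^2 - 1 = 1.94483
T = 1/1.94483 = 0.514184
Efficiency = (1 - 0.514184)*100 = 48.582 %


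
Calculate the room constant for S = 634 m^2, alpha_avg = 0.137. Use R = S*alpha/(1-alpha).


R = 634 * 0.137 / (1 - 0.137) = 100.65 m^2


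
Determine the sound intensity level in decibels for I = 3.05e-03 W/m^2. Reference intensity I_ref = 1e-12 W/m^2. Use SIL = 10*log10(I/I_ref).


I / I_ref = 3.05e-03 / 1e-12 = 3.05e+09
SIL = 10 * log10(3.05e+09) = 94.843 dB


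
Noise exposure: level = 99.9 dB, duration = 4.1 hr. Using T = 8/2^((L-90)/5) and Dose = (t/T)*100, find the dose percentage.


T_allowed = 8 / 2^((99.9 - 90)/5) = 2.02792 hr
Dose = 4.1 / 2.02792 * 100 = 202.18 %


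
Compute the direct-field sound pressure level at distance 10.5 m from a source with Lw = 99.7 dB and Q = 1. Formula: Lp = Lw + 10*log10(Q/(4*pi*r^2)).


4*pi*r^2 = 4*pi*10.5^2 = 1385.44 m^2
Q / (4*pi*r^2) = 1 / 1385.44 = 0.000721792
Lp = 99.7 + 10*log10(0.000721792) = 68.284 dB


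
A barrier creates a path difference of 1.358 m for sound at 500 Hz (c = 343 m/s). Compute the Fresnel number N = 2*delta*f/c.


N = 2*delta*f/c = 2*delta/lambda, where lambda = c/f
lambda = 343 / 500 = 0.686 m
N = 2 * 1.358 / 0.686 = 3.9592


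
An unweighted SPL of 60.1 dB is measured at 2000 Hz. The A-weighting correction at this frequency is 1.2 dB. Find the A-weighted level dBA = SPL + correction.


A-weighting table: 2000 Hz -> 1.2 dB correction
SPL_A = SPL + correction = 60.1 + (1.2) = 61.3 dBA


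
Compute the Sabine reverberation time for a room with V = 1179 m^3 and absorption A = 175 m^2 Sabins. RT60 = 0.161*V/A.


RT60 = 0.161 * 1179 / 175 = 1.0847 s


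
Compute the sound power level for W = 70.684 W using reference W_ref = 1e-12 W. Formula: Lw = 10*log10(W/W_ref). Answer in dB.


W / W_ref = 70.684 / 1e-12 = 7.0684e+13
Lw = 10 * log10(7.0684e+13) = 138.49 dB


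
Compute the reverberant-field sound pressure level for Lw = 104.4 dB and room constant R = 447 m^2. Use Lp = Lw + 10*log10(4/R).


4/R = 4/447 = 0.00894855
Lp = 104.4 + 10*log10(0.00894855) = 83.918 dB


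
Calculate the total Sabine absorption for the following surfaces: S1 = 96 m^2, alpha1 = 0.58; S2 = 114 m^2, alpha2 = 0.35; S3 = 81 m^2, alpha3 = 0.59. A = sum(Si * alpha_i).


96 * 0.58 = 55.68
114 * 0.35 = 39.9
81 * 0.59 = 47.79
A_total = 55.68 + 39.9 + 47.79 = 143.37 m^2


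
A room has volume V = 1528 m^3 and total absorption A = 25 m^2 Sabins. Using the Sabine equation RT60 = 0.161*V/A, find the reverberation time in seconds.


RT60 = 0.161 * 1528 / 25 = 9.8403 s


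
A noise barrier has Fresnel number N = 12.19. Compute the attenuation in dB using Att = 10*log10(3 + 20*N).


3 + 20*N = 3 + 20*12.19 = 246.8
Att = 10*log10(246.8) = 23.923 dB


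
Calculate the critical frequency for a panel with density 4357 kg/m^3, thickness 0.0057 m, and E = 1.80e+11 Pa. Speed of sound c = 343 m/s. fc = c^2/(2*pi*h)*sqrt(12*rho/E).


12*rho/E = 12*4357/1.80e+11 = 2.90467e-07
sqrt(12*rho/E) = sqrt(2.90467e-07) = 0.00053895
c^2/(2*pi*h) = 343^2/(2*pi*0.0057) = 3.28499e+06
fc = 3.28499e+06 * 0.00053895 = 1770.4 Hz


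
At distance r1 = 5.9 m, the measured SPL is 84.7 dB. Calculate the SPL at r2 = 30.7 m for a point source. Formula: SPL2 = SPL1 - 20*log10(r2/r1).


r2/r1 = 30.7/5.9 = 5.20339
Correction = 20*log10(5.20339) = 14.3257 dB
SPL2 = 84.7 - 14.3257 = 70.374 dB


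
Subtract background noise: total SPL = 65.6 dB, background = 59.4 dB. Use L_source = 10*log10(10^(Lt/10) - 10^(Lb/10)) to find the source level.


10^(65.6/10) = 3.63078e+06
10^(59.4/10) = 870964
Difference = 3.63078e+06 - 870964 = 2.75982e+06
L_source = 10*log10(2.75982e+06) = 64.409 dB


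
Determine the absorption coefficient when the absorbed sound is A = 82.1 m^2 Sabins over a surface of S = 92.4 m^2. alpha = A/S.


Absorption coefficient = absorbed power / incident power
alpha = A / S = 82.1 / 92.4 = 0.88853


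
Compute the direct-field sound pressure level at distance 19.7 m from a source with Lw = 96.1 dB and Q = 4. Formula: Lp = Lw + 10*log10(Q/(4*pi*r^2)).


4*pi*r^2 = 4*pi*19.7^2 = 4876.88 m^2
Q / (4*pi*r^2) = 4 / 4876.88 = 0.000820197
Lp = 96.1 + 10*log10(0.000820197) = 65.239 dB


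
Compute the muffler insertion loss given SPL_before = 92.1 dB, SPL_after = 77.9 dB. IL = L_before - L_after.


Insertion loss = SPL without muffler - SPL with muffler
IL = 92.1 - 77.9 = 14.2 dB


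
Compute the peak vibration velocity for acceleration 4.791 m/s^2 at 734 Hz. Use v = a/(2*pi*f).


omega = 2*pi*f = 2*pi*734 = 4611.86 rad/s
v = a / omega = 4.791 / 4611.86 = 0.0010388 m/s


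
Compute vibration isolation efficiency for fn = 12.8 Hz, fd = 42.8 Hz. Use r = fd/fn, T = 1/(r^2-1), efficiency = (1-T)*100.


r = 42.8 / 12.8 = 3.34375
r^2 - 1 = 3.34375^2 - 1 = 10.1807
T = 1/10.1807 = 0.0982251
Efficiency = (1 - 0.0982251)*100 = 90.177 %


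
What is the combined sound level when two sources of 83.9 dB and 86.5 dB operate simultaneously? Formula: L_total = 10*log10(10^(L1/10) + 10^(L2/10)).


10^(83.9/10) = 2.45471e+08
10^(86.5/10) = 4.46684e+08
Sum = 2.45471e+08 + 4.46684e+08 = 6.92155e+08
L_total = 10*log10(6.92155e+08) = 88.402 dB


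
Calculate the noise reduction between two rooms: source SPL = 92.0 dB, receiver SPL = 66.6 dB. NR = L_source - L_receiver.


NR = L_source - L_receiver (difference between source and receiving room levels)
NR = 92.0 - 66.6 = 25.4 dB


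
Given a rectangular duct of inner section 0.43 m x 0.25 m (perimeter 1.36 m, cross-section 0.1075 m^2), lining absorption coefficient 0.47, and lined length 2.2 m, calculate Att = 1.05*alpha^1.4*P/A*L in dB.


alpha^1.4 = 0.47^1.4 = 0.347486
Attenuation rate = 1.05 * alpha^1.4 * P / A
= 1.05 * 0.347486 * 1.36 / 0.1075 = 4.61591 dB/m
Total Att = 4.61591 * 2.2 = 10.155 dB


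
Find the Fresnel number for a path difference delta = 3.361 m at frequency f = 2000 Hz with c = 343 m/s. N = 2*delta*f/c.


N = 2*delta*f/c = 2*delta/lambda, where lambda = c/f
lambda = 343 / 2000 = 0.1715 m
N = 2 * 3.361 / 0.1715 = 39.195


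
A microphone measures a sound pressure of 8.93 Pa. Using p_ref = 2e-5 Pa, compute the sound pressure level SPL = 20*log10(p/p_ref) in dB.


p / p_ref = 8.93 / 2e-5 = 446500
SPL = 20 * log10(446500) = 113 dB


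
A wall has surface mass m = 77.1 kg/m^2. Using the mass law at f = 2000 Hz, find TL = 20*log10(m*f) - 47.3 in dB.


m * f = 77.1 * 2000 = 154200
20*log10(154200) = 103.762 dB
TL = 103.762 - 47.3 = 56.462 dB


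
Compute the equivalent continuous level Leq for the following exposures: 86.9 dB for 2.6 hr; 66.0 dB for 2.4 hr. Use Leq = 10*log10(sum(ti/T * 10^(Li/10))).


T_total = 2.6 + 2.4 = 5.0 hr
(2.6/5.0) * 10^(86.9/10) = 2.54685e+08
(2.4/5.0) * 10^(66.0/10) = 1.91091e+06
Sum = 2.54685e+08 + 1.91091e+06 = 2.56596e+08
Leq = 10*log10(2.56596e+08) = 84.092 dB


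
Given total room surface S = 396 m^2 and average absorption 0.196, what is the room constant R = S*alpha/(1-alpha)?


R = 396 * 0.196 / (1 - 0.196) = 96.537 m^2


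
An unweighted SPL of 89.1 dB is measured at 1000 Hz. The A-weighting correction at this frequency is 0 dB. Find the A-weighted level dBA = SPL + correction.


A-weighting table: 1000 Hz -> 0 dB correction
SPL_A = SPL + correction = 89.1 + (0) = 89.1 dBA


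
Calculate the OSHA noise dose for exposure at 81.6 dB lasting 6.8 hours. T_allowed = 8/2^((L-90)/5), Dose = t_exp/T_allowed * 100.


T_allowed = 8 / 2^((81.6 - 90)/5) = 25.6342 hr
Dose = 6.8 / 25.6342 * 100 = 26.527 %


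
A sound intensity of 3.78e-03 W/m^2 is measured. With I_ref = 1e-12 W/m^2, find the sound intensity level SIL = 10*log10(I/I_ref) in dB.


I / I_ref = 3.78e-03 / 1e-12 = 3.78e+09
SIL = 10 * log10(3.78e+09) = 95.775 dB


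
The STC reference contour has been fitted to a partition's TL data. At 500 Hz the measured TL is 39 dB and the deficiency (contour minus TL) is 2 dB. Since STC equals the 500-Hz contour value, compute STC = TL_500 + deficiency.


By ASTM E413, STC = value of the fitted reference contour at 500 Hz.
Contour value at 500 Hz = TL_500 + deficiency = 39 + 2 = 41
STC = 41


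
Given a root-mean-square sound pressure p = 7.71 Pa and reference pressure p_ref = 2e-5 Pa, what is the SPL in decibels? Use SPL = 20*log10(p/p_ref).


p / p_ref = 7.71 / 2e-5 = 385500
SPL = 20 * log10(385500) = 111.72 dB


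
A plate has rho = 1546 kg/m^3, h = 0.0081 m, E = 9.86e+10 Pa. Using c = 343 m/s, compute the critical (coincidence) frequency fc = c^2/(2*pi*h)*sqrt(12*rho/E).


12*rho/E = 12*1546/9.86e+10 = 1.88154e-07
sqrt(12*rho/E) = sqrt(1.88154e-07) = 0.000433767
c^2/(2*pi*h) = 343^2/(2*pi*0.0081) = 2.31166e+06
fc = 2.31166e+06 * 0.000433767 = 1002.7 Hz


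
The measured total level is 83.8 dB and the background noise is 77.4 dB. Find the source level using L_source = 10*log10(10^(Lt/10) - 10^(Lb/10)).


10^(83.8/10) = 2.39883e+08
10^(77.4/10) = 5.49541e+07
Difference = 2.39883e+08 - 5.49541e+07 = 1.84929e+08
L_source = 10*log10(1.84929e+08) = 82.67 dB


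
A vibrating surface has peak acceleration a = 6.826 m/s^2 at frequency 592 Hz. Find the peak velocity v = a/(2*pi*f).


omega = 2*pi*f = 2*pi*592 = 3719.65 rad/s
v = a / omega = 6.826 / 3719.65 = 0.0018351 m/s


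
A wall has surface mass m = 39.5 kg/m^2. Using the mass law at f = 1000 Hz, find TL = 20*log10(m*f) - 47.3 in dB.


m * f = 39.5 * 1000 = 39500
20*log10(39500) = 91.9319 dB
TL = 91.9319 - 47.3 = 44.632 dB


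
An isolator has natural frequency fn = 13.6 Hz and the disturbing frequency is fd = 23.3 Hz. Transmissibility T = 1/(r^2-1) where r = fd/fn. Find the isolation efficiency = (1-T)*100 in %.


r = 23.3 / 13.6 = 1.71324
r^2 - 1 = 1.71324^2 - 1 = 1.93519
T = 1/1.93519 = 0.516745
Efficiency = (1 - 0.516745)*100 = 48.325 %


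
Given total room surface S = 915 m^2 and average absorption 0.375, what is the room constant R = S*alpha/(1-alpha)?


R = 915 * 0.375 / (1 - 0.375) = 549 m^2


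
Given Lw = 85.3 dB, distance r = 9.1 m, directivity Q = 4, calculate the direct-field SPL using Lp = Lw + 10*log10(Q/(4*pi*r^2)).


4*pi*r^2 = 4*pi*9.1^2 = 1040.62 m^2
Q / (4*pi*r^2) = 4 / 1040.62 = 0.00384386
Lp = 85.3 + 10*log10(0.00384386) = 61.148 dB


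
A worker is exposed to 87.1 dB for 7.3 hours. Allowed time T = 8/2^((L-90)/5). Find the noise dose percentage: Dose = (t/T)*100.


T_allowed = 8 / 2^((87.1 - 90)/5) = 11.9588 hr
Dose = 7.3 / 11.9588 * 100 = 61.043 %


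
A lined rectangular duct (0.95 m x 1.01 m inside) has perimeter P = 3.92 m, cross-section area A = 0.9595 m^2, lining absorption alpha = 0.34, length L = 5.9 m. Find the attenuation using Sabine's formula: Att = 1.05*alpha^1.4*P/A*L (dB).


alpha^1.4 = 0.34^1.4 = 0.220836
Attenuation rate = 1.05 * alpha^1.4 * P / A
= 1.05 * 0.220836 * 3.92 / 0.9595 = 0.947328 dB/m
Total Att = 0.947328 * 5.9 = 5.5892 dB


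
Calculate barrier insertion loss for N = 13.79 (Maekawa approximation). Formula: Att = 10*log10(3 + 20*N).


3 + 20*N = 3 + 20*13.79 = 278.8
Att = 10*log10(278.8) = 24.453 dB


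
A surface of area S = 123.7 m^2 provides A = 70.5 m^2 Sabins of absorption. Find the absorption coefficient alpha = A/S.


Absorption coefficient = absorbed power / incident power
alpha = A / S = 70.5 / 123.7 = 0.56993


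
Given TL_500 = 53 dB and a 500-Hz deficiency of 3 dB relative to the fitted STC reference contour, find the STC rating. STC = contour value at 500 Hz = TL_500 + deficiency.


By ASTM E413, STC = value of the fitted reference contour at 500 Hz.
Contour value at 500 Hz = TL_500 + deficiency = 53 + 3 = 56
STC = 56


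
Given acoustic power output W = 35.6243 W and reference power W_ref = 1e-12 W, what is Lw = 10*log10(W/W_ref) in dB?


W / W_ref = 35.6243 / 1e-12 = 3.56243e+13
Lw = 10 * log10(3.56243e+13) = 135.52 dB


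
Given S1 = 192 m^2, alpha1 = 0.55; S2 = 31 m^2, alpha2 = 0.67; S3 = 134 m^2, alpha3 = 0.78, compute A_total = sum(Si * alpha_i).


192 * 0.55 = 105.6
31 * 0.67 = 20.77
134 * 0.78 = 104.52
A_total = 105.6 + 20.77 + 104.52 = 230.89 m^2


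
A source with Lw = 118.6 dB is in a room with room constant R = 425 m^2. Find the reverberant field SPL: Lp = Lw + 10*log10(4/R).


4/R = 4/425 = 0.00941176
Lp = 118.6 + 10*log10(0.00941176) = 98.337 dB


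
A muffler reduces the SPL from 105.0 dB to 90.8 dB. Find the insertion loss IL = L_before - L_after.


Insertion loss = SPL without muffler - SPL with muffler
IL = 105.0 - 90.8 = 14.2 dB


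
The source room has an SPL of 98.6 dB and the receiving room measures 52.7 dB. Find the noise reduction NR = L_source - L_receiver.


NR = L_source - L_receiver (difference between source and receiving room levels)
NR = 98.6 - 52.7 = 45.9 dB
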